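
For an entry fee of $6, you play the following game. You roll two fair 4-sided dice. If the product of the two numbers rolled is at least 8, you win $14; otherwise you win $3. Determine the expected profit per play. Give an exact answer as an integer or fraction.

9/8 dollars

E[payout] = (5/8)·3 + (3/8)·14 = 57/8
Expected profit = 57/8 − 6 = 9/8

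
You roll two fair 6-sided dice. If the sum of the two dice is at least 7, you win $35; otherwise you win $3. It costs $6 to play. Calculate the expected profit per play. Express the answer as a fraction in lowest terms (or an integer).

47/3 dollars

E[payout] = (5/12)·3 + (7/12)·35 = 65/3
Expected profit = 65/3 − 6 = 47/3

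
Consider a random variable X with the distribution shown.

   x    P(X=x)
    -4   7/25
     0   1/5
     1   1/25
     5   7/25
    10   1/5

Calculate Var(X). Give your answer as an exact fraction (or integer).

E[X] = (7/25)·(-4) + (1/5)·0 + (1/25)·1 + (7/25)·5 + (1/5)·10 = 58/25
E[X²] = (7/25)·16 + (1/5)·0 + (1/25)·1 + (7/25)·25 + (1/5)·100 = 788/25
Var(X) = 788/25 − (58/25)² = 16336/625

16336/625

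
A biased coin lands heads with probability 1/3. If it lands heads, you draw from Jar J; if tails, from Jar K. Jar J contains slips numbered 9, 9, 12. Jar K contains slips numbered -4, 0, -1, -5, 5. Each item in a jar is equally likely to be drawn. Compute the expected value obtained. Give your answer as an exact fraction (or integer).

E[X | Jar J] = (9 + 9 + 12)/3 = 10
E[X | Jar K] = (-4 + 0 − 1 − 5 + 5)/5 = -1
E[X] = (1/3)·10 + (2/3)·(-1) = 8/3

8/3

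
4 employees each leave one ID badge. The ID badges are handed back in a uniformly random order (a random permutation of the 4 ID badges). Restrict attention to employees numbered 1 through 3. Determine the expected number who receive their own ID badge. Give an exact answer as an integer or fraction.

3/4

Let Xᵢ = 1 if person i gets their own ID badge. For each i, P(Xᵢ=1) = 1/4.
By linearity of expectation, E[X₁+…+X_3] = 3·(1/4) = 3/4.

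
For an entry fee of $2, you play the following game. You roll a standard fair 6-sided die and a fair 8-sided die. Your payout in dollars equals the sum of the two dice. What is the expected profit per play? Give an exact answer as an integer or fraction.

$6

Distribution of the sum of the two dice: 2 w.p. 1/48, 3 w.p. 1/24, 4 w.p. 1/16, 5 w.p. 1/12, 6 w.p. 5/48, 7 w.p. 1/8, …
E[payout] = (1/48)·2 + (1/24)·3 + (1/16)·4 + (1/12)·5 + (5/48)·6 + (1/8)·7 + (1/8)·8 + (1/8)·9 + (5/48)·10 + (1/12)·11 + (1/16)·12 + (1/24)·13 + (1/48)·14 = 8
Expected profit = 8 − 2 = 6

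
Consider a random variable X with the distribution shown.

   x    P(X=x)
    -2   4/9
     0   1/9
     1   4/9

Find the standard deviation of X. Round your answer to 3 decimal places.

E[X] = -4/9, E[X²] = 20/9
Var(X) = E[X²] − (E[X])² = 20/9 − 16/81 = 164/81
SD(X) = √(164/81) ≈ 1.423

1.423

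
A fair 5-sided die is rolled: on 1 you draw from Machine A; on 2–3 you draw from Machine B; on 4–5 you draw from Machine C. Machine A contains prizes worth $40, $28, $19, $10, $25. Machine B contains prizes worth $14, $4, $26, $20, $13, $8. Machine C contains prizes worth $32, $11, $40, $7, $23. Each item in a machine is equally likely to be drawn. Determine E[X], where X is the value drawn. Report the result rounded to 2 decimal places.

E[X | Machine A] = (40 + 28 + 19 + 10 + 25)/5 = 122/5
E[X | Machine B] = (14 + 4 + 26 + 20 + 13 + 8)/6 = 85/6
E[X | Machine C] = (32 + 11 + 40 + 7 + 23)/5 = 113/5
E[X] = (1/5)·122/5 + (2/5)·85/6 + (2/5)·113/5 = 1469/75 ≈ 19.59

$19.59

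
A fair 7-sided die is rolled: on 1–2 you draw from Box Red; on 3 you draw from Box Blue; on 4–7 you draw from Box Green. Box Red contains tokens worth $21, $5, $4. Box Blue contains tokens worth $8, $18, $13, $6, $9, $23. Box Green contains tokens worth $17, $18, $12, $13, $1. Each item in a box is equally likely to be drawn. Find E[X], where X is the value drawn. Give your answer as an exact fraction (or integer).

2449/210 dollars

E[X | Box Red] = (21 + 5 + 4)/3 = 10
E[X | Box Blue] = (8 + 18 + 13 + 6 + 9 + 23)/6 = 77/6
E[X | Box Green] = (17 + 18 + 12 + 13 + 1)/5 = 61/5
E[X] = (2/7)·10 + (1/7)·77/6 + (4/7)·61/5 = 2449/210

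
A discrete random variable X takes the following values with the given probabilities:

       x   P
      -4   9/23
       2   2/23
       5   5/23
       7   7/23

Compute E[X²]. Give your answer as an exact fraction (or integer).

E[X²] = (9/23)·16 + (2/23)·4 + (5/23)·25 + (7/23)·49
     = 620/23

620/23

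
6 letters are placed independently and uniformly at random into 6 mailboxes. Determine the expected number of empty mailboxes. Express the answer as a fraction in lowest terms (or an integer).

15625/7776

Let Xⱼ=1 if mailbox j is empty. P(Xⱼ=1) = ((6-1)/6)^6 = 15625/46656.
By linearity, E[#empty] = 6·15625/46656 = 15625/7776.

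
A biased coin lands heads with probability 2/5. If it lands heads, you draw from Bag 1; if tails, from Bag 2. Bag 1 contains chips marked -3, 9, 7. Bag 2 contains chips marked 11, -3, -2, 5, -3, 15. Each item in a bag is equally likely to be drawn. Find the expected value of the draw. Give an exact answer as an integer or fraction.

E[X | Bag 1] = (-3 + 9 + 7)/3 = 13/3
E[X | Bag 2] = (11 − 3 − 2 + 5 − 3 + 15)/6 = 23/6
E[X] = (2/5)·13/3 + (3/5)·23/6 = 121/30

121/30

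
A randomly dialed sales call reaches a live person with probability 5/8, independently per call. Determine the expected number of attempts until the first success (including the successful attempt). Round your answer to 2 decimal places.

1.60

For a geometric distribution, E[trials] = 1/p = 1/(5/8) = 8/5.
≈ 1.60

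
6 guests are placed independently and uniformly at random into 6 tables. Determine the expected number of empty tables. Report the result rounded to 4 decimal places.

Let Xⱼ=1 if table j is empty. P(Xⱼ=1) = ((6-1)/6)^6 = 15625/46656.
By linearity, E[#empty] = 6·15625/46656 = 15625/7776.
≈ 2.0094

2.0094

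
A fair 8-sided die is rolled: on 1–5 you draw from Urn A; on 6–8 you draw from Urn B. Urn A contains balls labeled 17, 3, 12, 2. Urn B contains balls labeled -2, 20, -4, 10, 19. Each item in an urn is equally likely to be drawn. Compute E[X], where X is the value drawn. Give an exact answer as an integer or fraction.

E[X | Urn A] = (17 + 3 + 12 + 2)/4 = 17/2
E[X | Urn B] = (-2 + 20 − 4 + 10 + 19)/5 = 43/5
E[X] = (5/8)·17/2 + (3/8)·43/5 = 683/80

683/80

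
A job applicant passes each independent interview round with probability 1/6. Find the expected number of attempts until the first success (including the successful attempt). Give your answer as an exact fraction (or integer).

6

For a geometric distribution, E[trials] = 1/p = 1/(1/6) = 6.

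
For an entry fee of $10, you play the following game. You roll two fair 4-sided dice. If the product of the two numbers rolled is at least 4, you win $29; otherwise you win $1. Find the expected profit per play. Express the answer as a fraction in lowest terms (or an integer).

41/4 dollars

E[payout] = (5/16)·1 + (11/16)·29 = 81/4
Expected profit = 81/4 − 10 = 41/4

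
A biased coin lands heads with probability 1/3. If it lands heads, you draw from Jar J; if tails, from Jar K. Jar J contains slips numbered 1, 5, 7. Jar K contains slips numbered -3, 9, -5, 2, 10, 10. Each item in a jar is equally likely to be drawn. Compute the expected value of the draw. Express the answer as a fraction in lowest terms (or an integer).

E[X | Jar J] = (1 + 5 + 7)/3 = 13/3
E[X | Jar K] = (-3 + 9 − 5 + 2 + 10 + 10)/6 = 23/6
E[X] = (1/3)·13/3 + (2/3)·23/6 = 4

4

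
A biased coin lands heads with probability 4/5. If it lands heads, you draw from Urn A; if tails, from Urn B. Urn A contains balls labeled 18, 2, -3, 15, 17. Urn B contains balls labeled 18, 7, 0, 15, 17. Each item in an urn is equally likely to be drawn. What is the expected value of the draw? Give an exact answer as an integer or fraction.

253/25

E[X | Urn A] = (18 + 2 − 3 + 15 + 17)/5 = 49/5
E[X | Urn B] = (18 + 7 + 0 + 15 + 17)/5 = 57/5
E[X] = (4/5)·49/5 + (1/5)·57/5 = 253/25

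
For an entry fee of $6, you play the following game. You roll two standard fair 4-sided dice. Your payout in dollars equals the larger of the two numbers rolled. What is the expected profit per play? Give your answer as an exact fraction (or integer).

Distribution of the larger of the two numbers rolled: 1 w.p. 1/16, 2 w.p. 3/16, 3 w.p. 5/16, 4 w.p. 7/16
E[payout] = (1/16)·1 + (3/16)·2 + (5/16)·3 + (7/16)·4 = 25/8
Expected profit = 25/8 − 6 = -23/8

-23/8 dollars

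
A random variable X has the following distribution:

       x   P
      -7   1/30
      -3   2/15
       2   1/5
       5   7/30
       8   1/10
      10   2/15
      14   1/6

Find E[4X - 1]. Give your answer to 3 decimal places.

E[4x-1] = (1/30)·(-29) + (2/15)·(-13) + (1/5)·7 + (7/30)·19 + (1/10)·31 + (2/15)·39 + (1/6)·55
     = 103/5 ≈ 20.600

20.600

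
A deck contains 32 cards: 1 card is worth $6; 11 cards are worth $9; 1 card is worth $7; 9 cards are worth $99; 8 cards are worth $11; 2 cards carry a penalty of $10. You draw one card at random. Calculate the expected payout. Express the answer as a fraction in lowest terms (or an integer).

E[payout] = (1/32)·6 + (11/32)·9 + (1/32)·7 + (9/32)·99 + (8/32)·11 + (2/32)·(-10) = 1071/32

1071/32 dollars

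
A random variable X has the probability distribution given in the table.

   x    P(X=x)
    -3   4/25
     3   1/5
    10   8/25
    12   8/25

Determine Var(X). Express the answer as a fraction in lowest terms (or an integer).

E[X] = (4/25)·(-3) + (1/5)·3 + (8/25)·10 + (8/25)·12 = 179/25
E[X²] = (4/25)·9 + (1/5)·9 + (8/25)·100 + (8/25)·144 = 2033/25
Var(X) = 2033/25 − (179/25)² = 18784/625

18784/625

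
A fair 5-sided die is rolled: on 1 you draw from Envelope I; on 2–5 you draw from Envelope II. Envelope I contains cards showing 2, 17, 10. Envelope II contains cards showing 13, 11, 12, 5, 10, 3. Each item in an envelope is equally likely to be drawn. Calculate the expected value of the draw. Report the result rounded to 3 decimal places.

E[X | Envelope I] = (2 + 17 + 10)/3 = 29/3
E[X | Envelope II] = (13 + 11 + 12 + 5 + 10 + 3)/6 = 9
E[X] = (1/5)·29/3 + (4/5)·9 = 137/15 ≈ 9.133

9.133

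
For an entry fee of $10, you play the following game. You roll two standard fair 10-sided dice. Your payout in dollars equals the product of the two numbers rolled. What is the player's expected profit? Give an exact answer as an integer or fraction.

81/4 dollars

Distribution of the product of the two numbers rolled: 1 w.p. 1/100, 2 w.p. 1/50, 3 w.p. 1/50, 4 w.p. 3/100, 5 w.p. 1/50, 6 w.p. 1/25, …
E[payout] = (1/100)·1 + (1/50)·2 + (1/50)·3 + (3/100)·4 + (1/50)·5 + (1/25)·6 + (1/50)·7 + (1/25)·8 + (3/100)·9 + (1/25)·10 + (1/25)·12 + (1/50)·14 + (1/50)·15 + (3/100)·16 + (1/25)·18 + (1/25)·20 + (1/50)·21 + (1/25)·24 + (1/100)·25 + (1/50)·27 + (1/50)·28 + (1/25)·30 + (1/50)·32 + (1/50)·35 + (3/100)·36 + (1/25)·40 + (1/50)·42 + (1/50)·45 + (1/50)·48 + (1/100)·49 + (1/50)·50 + (1/50)·54 + (1/50)·56 + (1/50)·60 + (1/50)·63 + (1/100)·64 + (1/50)·70 + (1/50)·72 + (1/50)·80 + (1/100)·81 + (1/50)·90 + (1/100)·100 = 121/4
Expected profit = 121/4 − 10 = 81/4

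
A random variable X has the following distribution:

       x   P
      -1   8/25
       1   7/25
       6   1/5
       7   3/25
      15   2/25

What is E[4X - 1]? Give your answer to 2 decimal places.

E[4x-1] = (8/25)·(-5) + (7/25)·3 + (1/5)·23 + (3/25)·27 + (2/25)·59
     = 59/5 ≈ 11.80

11.80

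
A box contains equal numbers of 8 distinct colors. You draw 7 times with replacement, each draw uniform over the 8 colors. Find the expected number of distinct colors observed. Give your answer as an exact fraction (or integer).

1273609/262144

Let Xⱼ=1 if type j appears at least once. P(Xⱼ=1) = 1 − ((8−1)/8)^7 = 1273609/2097152.
E[#distinct] = 8·1273609/2097152 = 1273609/262144.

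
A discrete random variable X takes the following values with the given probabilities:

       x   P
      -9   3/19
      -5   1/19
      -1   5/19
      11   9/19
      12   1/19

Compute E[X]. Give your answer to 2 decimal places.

3.89

E[X] = (3/19)·(-9) + (1/19)·(-5) + (5/19)·(-1) + (9/19)·11 + (1/19)·12
     = 74/19 ≈ 3.89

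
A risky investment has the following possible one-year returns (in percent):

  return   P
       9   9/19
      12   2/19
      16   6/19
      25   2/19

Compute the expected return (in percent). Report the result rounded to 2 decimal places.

E[X] = (9/19)·9 + (2/19)·12 + (6/19)·16 + (2/19)·25
     = 251/19 ≈ 13.21

13.21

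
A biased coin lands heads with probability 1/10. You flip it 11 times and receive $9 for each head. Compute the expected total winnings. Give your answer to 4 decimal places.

$9.9000

E[#heads] = 11·1/10 = 11/10 (linearity over flips).
E[winnings] = 9·11/10 = 99/10.
≈ 9.9000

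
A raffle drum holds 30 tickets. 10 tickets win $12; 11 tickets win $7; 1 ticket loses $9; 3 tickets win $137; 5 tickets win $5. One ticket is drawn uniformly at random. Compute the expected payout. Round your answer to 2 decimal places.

$20.80

E[payout] = (10/30)·12 + (11/30)·7 + (1/30)·(-9) + (3/30)·137 + (5/30)·5 = 104/5
≈ $20.80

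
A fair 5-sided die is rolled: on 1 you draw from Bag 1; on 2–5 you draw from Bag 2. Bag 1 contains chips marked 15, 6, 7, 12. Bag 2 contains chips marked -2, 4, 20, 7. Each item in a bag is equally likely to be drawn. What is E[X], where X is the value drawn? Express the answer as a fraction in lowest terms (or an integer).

E[X | Bag 1] = (15 + 6 + 7 + 12)/4 = 10
E[X | Bag 2] = (-2 + 4 + 20 + 7)/4 = 29/4
E[X] = (1/5)·10 + (4/5)·29/4 = 39/5

39/5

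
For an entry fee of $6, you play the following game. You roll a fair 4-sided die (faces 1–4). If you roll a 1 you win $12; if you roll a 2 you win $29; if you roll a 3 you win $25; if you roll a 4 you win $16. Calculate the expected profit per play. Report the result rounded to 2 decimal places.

$14.50

E[payout] = (1/4)·12 + (1/4)·16 + (1/4)·25 + (1/4)·29 = 41/2
Expected profit = 41/2 − 6 = 29/2 ≈ $14.50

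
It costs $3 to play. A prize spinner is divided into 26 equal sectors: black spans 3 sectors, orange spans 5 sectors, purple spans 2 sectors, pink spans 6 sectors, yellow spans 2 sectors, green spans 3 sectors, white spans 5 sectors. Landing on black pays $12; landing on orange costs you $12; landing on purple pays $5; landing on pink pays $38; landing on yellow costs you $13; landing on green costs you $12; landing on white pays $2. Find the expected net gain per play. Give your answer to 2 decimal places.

$3.23

E[payout] = (3/26)·12 + (5/26)·(-12) + (2/26)·5 + (6/26)·38 + (2/26)·(-13) + (3/26)·(-12) + (5/26)·2 = 81/13
Expected profit = 81/13 − 3 = 42/13 ≈ $3.23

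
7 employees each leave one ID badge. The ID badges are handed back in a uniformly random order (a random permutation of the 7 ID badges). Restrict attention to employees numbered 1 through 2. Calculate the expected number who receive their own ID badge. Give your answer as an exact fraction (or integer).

2/7

Let Xᵢ = 1 if person i gets their own ID badge. For each i, P(Xᵢ=1) = 1/7.
By linearity of expectation, E[X₁+…+X_2] = 2·(1/7) = 2/7.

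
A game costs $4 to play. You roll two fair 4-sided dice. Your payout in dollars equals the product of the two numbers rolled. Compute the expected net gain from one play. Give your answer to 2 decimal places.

$2.25

Distribution of the product of the two numbers rolled: 1 w.p. 1/16, 2 w.p. 1/8, 3 w.p. 1/8, 4 w.p. 3/16, 6 w.p. 1/8, 8 w.p. 1/8, …
E[payout] = (1/16)·1 + (1/8)·2 + (1/8)·3 + (3/16)·4 + (1/8)·6 + (1/8)·8 + (1/16)·9 + (1/8)·12 + (1/16)·16 = 25/4
Expected profit = 25/4 − 4 = 9/4 ≈ $2.25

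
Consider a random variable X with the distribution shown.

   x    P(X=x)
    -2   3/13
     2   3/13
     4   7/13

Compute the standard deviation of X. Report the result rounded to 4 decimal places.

2.4130

E[X] = 28/13, E[X²] = 136/13
Var(X) = E[X²] − (E[X])² = 136/13 − 784/169 = 984/169
SD(X) = √(984/169) ≈ 2.4130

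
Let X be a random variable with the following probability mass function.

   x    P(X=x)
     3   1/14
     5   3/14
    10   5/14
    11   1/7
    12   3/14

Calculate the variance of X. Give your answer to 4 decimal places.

E[X] = (1/14)·3 + (3/14)·5 + (5/14)·10 + (1/7)·11 + (3/14)·12 = 9
E[X²] = (1/14)·9 + (3/14)·25 + (5/14)·100 + (1/7)·121 + (3/14)·144 = 629/7
Var(X) = 629/7 − (9)² = 62/7 ≈ 8.8571

8.8571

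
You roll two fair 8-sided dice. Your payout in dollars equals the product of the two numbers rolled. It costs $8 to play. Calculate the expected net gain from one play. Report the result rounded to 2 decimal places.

$12.25

Distribution of the product of the two numbers rolled: 1 w.p. 1/64, 2 w.p. 1/32, 3 w.p. 1/32, 4 w.p. 3/64, 5 w.p. 1/32, 6 w.p. 1/16, …
E[payout] = (1/64)·1 + (1/32)·2 + (1/32)·3 + (3/64)·4 + (1/32)·5 + (1/16)·6 + (1/32)·7 + (1/16)·8 + (1/64)·9 + (1/32)·10 + (1/16)·12 + (1/32)·14 + (1/32)·15 + (3/64)·16 + (1/32)·18 + (1/32)·20 + (1/32)·21 + (1/16)·24 + (1/64)·25 + (1/32)·28 + (1/32)·30 + (1/32)·32 + (1/32)·35 + (1/64)·36 + (1/32)·40 + (1/32)·42 + (1/32)·48 + (1/64)·49 + (1/32)·56 + (1/64)·64 = 81/4
Expected profit = 81/4 − 8 = 49/4 ≈ $12.25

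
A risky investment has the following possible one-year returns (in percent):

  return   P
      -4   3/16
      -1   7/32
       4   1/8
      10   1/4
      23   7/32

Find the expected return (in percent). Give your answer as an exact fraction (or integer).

113/16

E[X] = (3/16)·(-4) + (7/32)·(-1) + (1/8)·4 + (1/4)·10 + (7/32)·23
     = 113/16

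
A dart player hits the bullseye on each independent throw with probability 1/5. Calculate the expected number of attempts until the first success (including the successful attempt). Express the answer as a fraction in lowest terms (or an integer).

5

For a geometric distribution, E[trials] = 1/p = 1/(1/5) = 5.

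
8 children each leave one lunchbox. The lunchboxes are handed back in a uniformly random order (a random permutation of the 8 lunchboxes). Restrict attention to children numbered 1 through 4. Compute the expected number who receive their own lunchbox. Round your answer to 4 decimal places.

Let Xᵢ = 1 if person i gets their own lunchbox. For each i, P(Xᵢ=1) = 1/8.
By linearity of expectation, E[X₁+…+X_4] = 4·(1/8) = 1/2.
≈ 0.5000

0.5000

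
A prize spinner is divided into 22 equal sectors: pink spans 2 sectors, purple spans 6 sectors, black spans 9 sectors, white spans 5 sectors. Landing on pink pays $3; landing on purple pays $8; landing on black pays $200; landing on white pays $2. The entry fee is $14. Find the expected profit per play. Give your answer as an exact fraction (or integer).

E[payout] = (2/22)·3 + (6/22)·8 + (9/22)·200 + (5/22)·2 = 932/11
Expected profit = 932/11 − 14 = 778/11

778/11 dollars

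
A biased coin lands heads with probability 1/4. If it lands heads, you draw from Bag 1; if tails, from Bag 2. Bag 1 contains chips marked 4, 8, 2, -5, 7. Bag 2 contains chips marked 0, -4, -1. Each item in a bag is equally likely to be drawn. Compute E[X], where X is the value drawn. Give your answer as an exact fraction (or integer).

E[X | Bag 1] = (4 + 8 + 2 − 5 + 7)/5 = 16/5
E[X | Bag 2] = (0 − 4 − 1)/3 = -5/3
E[X] = (1/4)·16/5 + (3/4)·(-5/3) = -9/20

-9/20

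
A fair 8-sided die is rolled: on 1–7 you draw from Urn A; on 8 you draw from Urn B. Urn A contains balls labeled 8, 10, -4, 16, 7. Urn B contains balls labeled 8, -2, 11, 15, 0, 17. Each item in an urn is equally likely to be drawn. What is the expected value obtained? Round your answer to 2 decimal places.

7.50

E[X | Urn A] = (8 + 10 − 4 + 16 + 7)/5 = 37/5
E[X | Urn B] = (8 − 2 + 11 + 15 + 0 + 17)/6 = 49/6
E[X] = (7/8)·37/5 + (1/8)·49/6 = 1799/240 ≈ 7.50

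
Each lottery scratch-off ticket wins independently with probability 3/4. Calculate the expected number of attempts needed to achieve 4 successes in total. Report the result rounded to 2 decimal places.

5.33

By linearity (sum of 4 independent geometric waits), E[trials] = 4/p = 4/(3/4) = 16/3.
≈ 5.33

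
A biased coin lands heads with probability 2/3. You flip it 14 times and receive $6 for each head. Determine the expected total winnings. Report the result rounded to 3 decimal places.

$56.000

E[#heads] = 14·2/3 = 28/3 (linearity over flips).
E[winnings] = 6·28/3 = 56.
≈ 56.000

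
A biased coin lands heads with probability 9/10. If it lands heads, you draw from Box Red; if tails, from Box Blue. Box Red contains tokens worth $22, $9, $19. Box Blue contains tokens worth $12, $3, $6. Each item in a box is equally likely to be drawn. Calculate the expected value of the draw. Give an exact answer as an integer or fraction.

157/10 dollars

E[X | Box Red] = (22 + 9 + 19)/3 = 50/3
E[X | Box Blue] = (12 + 3 + 6)/3 = 7
E[X] = (9/10)·50/3 + (1/10)·7 = 157/10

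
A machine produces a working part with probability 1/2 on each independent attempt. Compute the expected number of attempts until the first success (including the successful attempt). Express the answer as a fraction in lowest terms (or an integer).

2

For a geometric distribution, E[trials] = 1/p = 1/(1/2) = 2.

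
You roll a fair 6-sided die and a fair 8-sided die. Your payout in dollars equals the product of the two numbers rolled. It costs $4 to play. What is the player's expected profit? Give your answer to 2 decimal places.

Distribution of the product of the two numbers rolled: 1 w.p. 1/48, 2 w.p. 1/24, 3 w.p. 1/24, 4 w.p. 1/16, 5 w.p. 1/24, 6 w.p. 1/12, …
E[payout] = (1/48)·1 + (1/24)·2 + (1/24)·3 + (1/16)·4 + (1/24)·5 + (1/12)·6 + (1/48)·7 + (1/16)·8 + (1/48)·9 + (1/24)·10 + (1/12)·12 + (1/48)·14 + (1/24)·15 + (1/24)·16 + (1/24)·18 + (1/24)·20 + (1/48)·21 + (1/16)·24 + (1/48)·25 + (1/48)·28 + (1/24)·30 + (1/48)·32 + (1/48)·35 + (1/48)·36 + (1/48)·40 + (1/48)·42 + (1/48)·48 = 63/4
Expected profit = 63/4 − 4 = 47/4 ≈ $11.75

$11.75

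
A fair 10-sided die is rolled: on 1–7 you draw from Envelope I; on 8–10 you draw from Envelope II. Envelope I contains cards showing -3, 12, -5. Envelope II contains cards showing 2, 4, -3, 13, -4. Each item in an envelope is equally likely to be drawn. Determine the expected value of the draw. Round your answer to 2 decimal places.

1.65

E[X | Envelope I] = (-3 + 12 − 5)/3 = 4/3
E[X | Envelope II] = (2 + 4 − 3 + 13 − 4)/5 = 12/5
E[X] = (7/10)·4/3 + (3/10)·12/5 = 124/75 ≈ 1.65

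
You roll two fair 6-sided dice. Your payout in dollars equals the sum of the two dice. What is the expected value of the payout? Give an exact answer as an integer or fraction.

Distribution of the sum of the two dice: 2 w.p. 1/36, 3 w.p. 1/18, 4 w.p. 1/12, 5 w.p. 1/9, 6 w.p. 5/36, 7 w.p. 1/6, …
E[payout] = (1/36)·2 + (1/18)·3 + (1/12)·4 + (1/9)·5 + (5/36)·6 + (1/6)·7 + (5/36)·8 + (1/9)·9 + (1/12)·10 + (1/18)·11 + (1/36)·12 = 7

$7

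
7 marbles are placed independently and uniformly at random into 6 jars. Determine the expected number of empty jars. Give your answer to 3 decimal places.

Let Xⱼ=1 if jar j is empty. P(Xⱼ=1) = ((6-1)/6)^7 = 78125/279936.
By linearity, E[#empty] = 6·78125/279936 = 78125/46656.
≈ 1.674

1.674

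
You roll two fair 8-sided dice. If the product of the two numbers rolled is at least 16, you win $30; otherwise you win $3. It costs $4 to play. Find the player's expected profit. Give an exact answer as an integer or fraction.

827/64 dollars

E[payout] = (31/64)·3 + (33/64)·30 = 1083/64
Expected profit = 1083/64 − 4 = 827/64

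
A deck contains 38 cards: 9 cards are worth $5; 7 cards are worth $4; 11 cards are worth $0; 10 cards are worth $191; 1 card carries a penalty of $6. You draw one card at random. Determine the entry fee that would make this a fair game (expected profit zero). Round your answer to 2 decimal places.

E[payout] = (9/38)·5 + (7/38)·4 + (11/38)·0 + (10/38)·191 + (1/38)·(-6) = 1977/38
Fair fee = E[payout] = 1977/38 ≈ $52.03

$52.03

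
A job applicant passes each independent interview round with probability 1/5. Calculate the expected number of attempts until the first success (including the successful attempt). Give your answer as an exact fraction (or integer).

For a geometric distribution, E[trials] = 1/p = 1/(1/5) = 5.

5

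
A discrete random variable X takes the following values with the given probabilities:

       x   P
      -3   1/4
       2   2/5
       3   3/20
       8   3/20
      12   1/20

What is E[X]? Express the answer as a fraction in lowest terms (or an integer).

23/10

E[X] = (1/4)·(-3) + (2/5)·2 + (3/20)·3 + (3/20)·8 + (1/20)·12
     = 23/10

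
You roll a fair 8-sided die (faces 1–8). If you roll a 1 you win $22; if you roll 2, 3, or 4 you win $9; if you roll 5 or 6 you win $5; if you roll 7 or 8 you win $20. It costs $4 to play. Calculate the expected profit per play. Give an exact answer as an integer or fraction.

E[payout] = (1/4)·5 + (3/8)·9 + (1/4)·20 + (1/8)·22 = 99/8
Expected profit = 99/8 − 4 = 67/8

67/8 dollars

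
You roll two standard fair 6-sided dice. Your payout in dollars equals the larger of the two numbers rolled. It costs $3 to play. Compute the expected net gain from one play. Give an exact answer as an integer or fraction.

Distribution of the larger of the two numbers rolled: 1 w.p. 1/36, 2 w.p. 1/12, 3 w.p. 5/36, 4 w.p. 7/36, 5 w.p. 1/4, 6 w.p. 11/36
E[payout] = (1/36)·1 + (1/12)·2 + (5/36)·3 + (7/36)·4 + (1/4)·5 + (11/36)·6 = 161/36
Expected profit = 161/36 − 3 = 53/36

53/36 dollars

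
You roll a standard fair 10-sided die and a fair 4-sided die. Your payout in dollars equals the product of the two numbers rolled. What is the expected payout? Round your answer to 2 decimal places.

Distribution of the product of the two numbers rolled: 1 w.p. 1/40, 2 w.p. 1/20, 3 w.p. 1/20, 4 w.p. 3/40, 5 w.p. 1/40, 6 w.p. 3/40, …
E[payout] = (1/40)·1 + (1/20)·2 + (1/20)·3 + (3/40)·4 + (1/40)·5 + (3/40)·6 + (1/40)·7 + (3/40)·8 + (1/20)·9 + (1/20)·10 + (3/40)·12 + (1/40)·14 + (1/40)·15 + (1/20)·16 + (1/20)·18 + (1/20)·20 + (1/40)·21 + (1/20)·24 + (1/40)·27 + (1/40)·28 + (1/40)·30 + (1/40)·32 + (1/40)·36 + (1/40)·40 = 55/4
≈ $13.75

$13.75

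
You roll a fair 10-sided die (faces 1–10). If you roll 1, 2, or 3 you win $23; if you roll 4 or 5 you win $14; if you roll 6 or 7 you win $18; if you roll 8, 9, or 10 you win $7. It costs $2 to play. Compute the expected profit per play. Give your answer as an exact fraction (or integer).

67/5 dollars

E[payout] = (3/10)·7 + (1/5)·14 + (1/5)·18 + (3/10)·23 = 77/5
Expected profit = 77/5 − 2 = 67/5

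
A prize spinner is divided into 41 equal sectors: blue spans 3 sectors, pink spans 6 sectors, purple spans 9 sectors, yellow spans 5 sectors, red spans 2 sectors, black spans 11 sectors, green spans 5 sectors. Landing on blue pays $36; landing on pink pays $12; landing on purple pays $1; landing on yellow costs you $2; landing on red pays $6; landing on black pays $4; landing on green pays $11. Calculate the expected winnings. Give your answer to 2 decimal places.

$7.07

E[payout] = (3/41)·36 + (6/41)·12 + (9/41)·1 + (5/41)·(-2) + (2/41)·6 + (11/41)·4 + (5/41)·11 = 290/41
≈ $7.07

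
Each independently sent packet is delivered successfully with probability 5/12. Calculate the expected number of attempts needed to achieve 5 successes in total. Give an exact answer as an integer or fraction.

By linearity (sum of 5 independent geometric waits), E[trials] = 5/p = 5/(5/12) = 12.

12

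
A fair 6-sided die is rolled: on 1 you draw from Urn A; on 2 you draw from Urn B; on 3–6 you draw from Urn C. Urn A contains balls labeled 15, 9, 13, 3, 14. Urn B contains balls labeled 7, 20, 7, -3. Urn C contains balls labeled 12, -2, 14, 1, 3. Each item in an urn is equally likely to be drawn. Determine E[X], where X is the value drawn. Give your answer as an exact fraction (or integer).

E[X | Urn A] = (15 + 9 + 13 + 3 + 14)/5 = 54/5
E[X | Urn B] = (7 + 20 + 7 − 3)/4 = 31/4
E[X | Urn C] = (12 − 2 + 14 + 1 + 3)/5 = 28/5
E[X] = (1/6)·54/5 + (1/6)·31/4 + (2/3)·28/5 = 273/40

273/40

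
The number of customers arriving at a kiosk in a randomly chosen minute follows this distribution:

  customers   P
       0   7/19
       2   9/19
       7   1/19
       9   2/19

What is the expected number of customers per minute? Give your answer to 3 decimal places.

2.263

E[X] = (7/19)·0 + (9/19)·2 + (1/19)·7 + (2/19)·9
     = 43/19 ≈ 2.263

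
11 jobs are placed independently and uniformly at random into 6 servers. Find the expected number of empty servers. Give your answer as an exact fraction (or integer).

Let Xⱼ=1 if server j is empty. P(Xⱼ=1) = ((6-1)/6)^11 = 48828125/362797056.
By linearity, E[#empty] = 6·48828125/362797056 = 48828125/60466176.

48828125/60466176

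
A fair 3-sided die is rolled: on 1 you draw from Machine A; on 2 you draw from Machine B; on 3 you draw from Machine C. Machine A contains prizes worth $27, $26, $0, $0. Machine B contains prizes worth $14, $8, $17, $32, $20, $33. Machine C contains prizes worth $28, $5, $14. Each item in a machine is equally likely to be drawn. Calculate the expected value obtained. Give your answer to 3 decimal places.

E[X | Machine A] = (27 + 26 + 0 + 0)/4 = 53/4
E[X | Machine B] = (14 + 8 + 17 + 32 + 20 + 33)/6 = 62/3
E[X | Machine C] = (28 + 5 + 14)/3 = 47/3
E[X] = (1/3)·53/4 + (1/3)·62/3 + (1/3)·47/3 = 595/36 ≈ 16.528

$16.528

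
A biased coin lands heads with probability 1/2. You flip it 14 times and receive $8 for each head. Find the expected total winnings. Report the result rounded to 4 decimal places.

E[#heads] = 14·1/2 = 7 (linearity over flips).
E[winnings] = 8·7 = 56.
≈ 56.0000

$56.0000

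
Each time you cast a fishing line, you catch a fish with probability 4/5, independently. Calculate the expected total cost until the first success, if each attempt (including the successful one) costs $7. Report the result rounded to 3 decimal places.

$8.750

E[#attempts] = 1/p = 5/4; E[cost] = 7·5/4 = 35/4.
≈ 8.750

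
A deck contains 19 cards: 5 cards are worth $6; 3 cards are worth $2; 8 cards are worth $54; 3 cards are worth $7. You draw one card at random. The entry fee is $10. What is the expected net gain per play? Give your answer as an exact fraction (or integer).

299/19 dollars

E[payout] = (5/19)·6 + (3/19)·2 + (8/19)·54 + (3/19)·7 = 489/19
Expected profit = 489/19 − 10 = 299/19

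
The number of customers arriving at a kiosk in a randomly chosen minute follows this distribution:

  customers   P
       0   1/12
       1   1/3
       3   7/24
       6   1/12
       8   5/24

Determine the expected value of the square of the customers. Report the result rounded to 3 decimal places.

E[X²] = (1/12)·0 + (1/3)·1 + (7/24)·9 + (1/12)·36 + (5/24)·64
     = 463/24 ≈ 19.292

19.292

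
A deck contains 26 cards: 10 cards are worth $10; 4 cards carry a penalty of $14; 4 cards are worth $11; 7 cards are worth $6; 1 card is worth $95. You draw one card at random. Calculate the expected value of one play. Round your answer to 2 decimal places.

$8.65

E[payout] = (10/26)·10 + (4/26)·(-14) + (4/26)·11 + (7/26)·6 + (1/26)·95 = 225/26
≈ $8.65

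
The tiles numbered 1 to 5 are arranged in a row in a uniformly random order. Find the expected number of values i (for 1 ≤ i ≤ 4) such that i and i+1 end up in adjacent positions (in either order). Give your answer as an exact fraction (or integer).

8/5

For each i ∈ {1,…,4}, let Xᵢ = 1 if i and i+1 are adjacent. P(Xᵢ=1) = 2·(5−1)!/5! = 2/5.
By linearity, E[ΣXᵢ] = (4)·(2/5) = 8/5.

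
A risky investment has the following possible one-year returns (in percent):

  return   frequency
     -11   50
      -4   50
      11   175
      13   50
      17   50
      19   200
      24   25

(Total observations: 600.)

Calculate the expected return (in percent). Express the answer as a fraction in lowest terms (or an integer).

283/24

Total = 600, so P(return=-11) = 50/600, etc.
E[X] = (1/12)·(-11) + (1/12)·(-4) + (7/24)·11 + (1/12)·13 + (1/12)·17 + (1/3)·19 + (1/24)·24
     = 283/24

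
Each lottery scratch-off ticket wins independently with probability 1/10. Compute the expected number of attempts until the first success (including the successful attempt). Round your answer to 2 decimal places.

For a geometric distribution, E[trials] = 1/p = 1/(1/10) = 10.
≈ 10.00

10.00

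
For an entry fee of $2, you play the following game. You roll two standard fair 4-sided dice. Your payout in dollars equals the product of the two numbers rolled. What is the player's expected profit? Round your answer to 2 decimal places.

Distribution of the product of the two numbers rolled: 1 w.p. 1/16, 2 w.p. 1/8, 3 w.p. 1/8, 4 w.p. 3/16, 6 w.p. 1/8, 8 w.p. 1/8, …
E[payout] = (1/16)·1 + (1/8)·2 + (1/8)·3 + (3/16)·4 + (1/8)·6 + (1/8)·8 + (1/16)·9 + (1/8)·12 + (1/16)·16 = 25/4
Expected profit = 25/4 − 2 = 17/4 ≈ $4.25

$4.25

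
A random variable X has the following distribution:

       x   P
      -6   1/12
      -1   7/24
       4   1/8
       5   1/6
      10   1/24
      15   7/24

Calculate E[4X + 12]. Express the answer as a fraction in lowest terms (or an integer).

100/3

E[4x+12] = (1/12)·(-12) + (7/24)·8 + (1/8)·28 + (1/6)·32 + (1/24)·52 + (7/24)·72
     = 100/3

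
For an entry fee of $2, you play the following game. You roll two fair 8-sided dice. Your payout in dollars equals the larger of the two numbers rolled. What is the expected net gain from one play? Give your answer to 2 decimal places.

Distribution of the larger of the two numbers rolled: 1 w.p. 1/64, 2 w.p. 3/64, 3 w.p. 5/64, 4 w.p. 7/64, 5 w.p. 9/64, 6 w.p. 11/64, …
E[payout] = (1/64)·1 + (3/64)·2 + (5/64)·3 + (7/64)·4 + (9/64)·5 + (11/64)·6 + (13/64)·7 + (15/64)·8 = 93/16
Expected profit = 93/16 − 2 = 61/16 ≈ $3.81

$3.81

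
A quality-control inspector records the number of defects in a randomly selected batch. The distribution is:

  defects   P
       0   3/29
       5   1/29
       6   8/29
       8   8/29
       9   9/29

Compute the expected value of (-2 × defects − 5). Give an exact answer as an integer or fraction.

-541/29

E[-2x-5] = (3/29)·(-5) + (1/29)·(-15) + (8/29)·(-17) + (8/29)·(-21) + (9/29)·(-23)
     = -541/29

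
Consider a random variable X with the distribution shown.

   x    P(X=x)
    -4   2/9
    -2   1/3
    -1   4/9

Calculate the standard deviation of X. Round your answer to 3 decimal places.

1.155

E[X] = -2, E[X²] = 16/3
Var(X) = E[X²] − (E[X])² = 16/3 − 4 = 4/3
SD(X) = √(4/3) ≈ 1.155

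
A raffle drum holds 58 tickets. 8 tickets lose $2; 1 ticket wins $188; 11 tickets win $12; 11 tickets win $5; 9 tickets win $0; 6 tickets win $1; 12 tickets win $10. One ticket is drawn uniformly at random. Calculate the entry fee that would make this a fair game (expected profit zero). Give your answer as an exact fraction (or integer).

485/58 dollars

E[payout] = (8/58)·(-2) + (1/58)·188 + (11/58)·12 + (11/58)·5 + (9/58)·0 + (6/58)·1 + (12/58)·10 = 485/58
Fair fee = E[payout] = 485/58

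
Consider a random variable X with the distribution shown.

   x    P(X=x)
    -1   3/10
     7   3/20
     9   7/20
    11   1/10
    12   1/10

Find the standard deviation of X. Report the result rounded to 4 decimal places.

E[X] = 31/5, E[X²] = 125/2
Var(X) = E[X²] − (E[X])² = 125/2 − 961/25 = 1203/50
SD(X) = √(1203/50) ≈ 4.9051

4.9051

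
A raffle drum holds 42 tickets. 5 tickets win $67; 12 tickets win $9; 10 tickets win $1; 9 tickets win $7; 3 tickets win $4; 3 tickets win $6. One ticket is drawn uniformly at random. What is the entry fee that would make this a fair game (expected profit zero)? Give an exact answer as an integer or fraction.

E[payout] = (5/42)·67 + (12/42)·9 + (10/42)·1 + (9/42)·7 + (3/42)·4 + (3/42)·6 = 13
Fair fee = E[payout] = 13

$13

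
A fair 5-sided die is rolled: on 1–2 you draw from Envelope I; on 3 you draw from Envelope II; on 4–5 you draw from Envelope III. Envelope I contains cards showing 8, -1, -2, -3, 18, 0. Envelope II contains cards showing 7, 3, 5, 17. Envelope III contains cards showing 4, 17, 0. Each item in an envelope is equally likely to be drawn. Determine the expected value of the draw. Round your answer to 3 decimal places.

5.733

E[X | Envelope I] = (8 − 1 − 2 − 3 + 18 + 0)/6 = 10/3
E[X | Envelope II] = (7 + 3 + 5 + 17)/4 = 8
E[X | Envelope III] = (4 + 17 + 0)/3 = 7
E[X] = (2/5)·10/3 + (1/5)·8 + (2/5)·7 = 86/15 ≈ 5.733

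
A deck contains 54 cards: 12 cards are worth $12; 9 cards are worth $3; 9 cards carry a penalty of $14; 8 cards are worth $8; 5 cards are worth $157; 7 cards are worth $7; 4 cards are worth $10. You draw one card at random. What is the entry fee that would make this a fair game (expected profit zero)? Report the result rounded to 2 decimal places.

E[payout] = (12/54)·12 + (9/54)·3 + (9/54)·(-14) + (8/54)·8 + (5/54)·157 + (7/54)·7 + (4/54)·10 = 983/54
Fair fee = E[payout] = 983/54 ≈ $18.20

$18.20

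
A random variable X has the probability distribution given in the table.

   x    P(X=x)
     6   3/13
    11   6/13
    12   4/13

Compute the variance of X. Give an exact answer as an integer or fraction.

E[X] = (3/13)·6 + (6/13)·11 + (4/13)·12 = 132/13
E[X²] = (3/13)·36 + (6/13)·121 + (4/13)·144 = 1410/13
Var(X) = 1410/13 − (132/13)² = 906/169

906/169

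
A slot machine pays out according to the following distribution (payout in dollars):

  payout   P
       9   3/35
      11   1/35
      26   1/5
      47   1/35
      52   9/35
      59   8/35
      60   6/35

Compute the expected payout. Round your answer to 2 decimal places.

E[X] = (3/35)·9 + (1/35)·11 + (1/5)·26 + (1/35)·47 + (9/35)·52 + (8/35)·59 + (6/35)·60
     = 1567/35 ≈ 44.77

$44.77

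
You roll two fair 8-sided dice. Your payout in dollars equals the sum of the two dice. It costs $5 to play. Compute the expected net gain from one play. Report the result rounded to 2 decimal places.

$4.00

Distribution of the sum of the two dice: 2 w.p. 1/64, 3 w.p. 1/32, 4 w.p. 3/64, 5 w.p. 1/16, 6 w.p. 5/64, 7 w.p. 3/32, …
E[payout] = (1/64)·2 + (1/32)·3 + (3/64)·4 + (1/16)·5 + (5/64)·6 + (3/32)·7 + (7/64)·8 + (1/8)·9 + (7/64)·10 + (3/32)·11 + (5/64)·12 + (1/16)·13 + (3/64)·14 + (1/32)·15 + (1/64)·16 = 9
Expected profit = 9 − 5 = 4 ≈ $4.00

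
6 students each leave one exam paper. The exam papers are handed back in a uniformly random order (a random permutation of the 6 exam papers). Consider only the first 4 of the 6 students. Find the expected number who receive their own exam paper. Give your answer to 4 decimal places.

Let Xᵢ = 1 if person i gets their own exam paper. For each i, P(Xᵢ=1) = 1/6.
By linearity of expectation, E[X₁+…+X_4] = 4·(1/6) = 2/3.
≈ 0.6667

0.6667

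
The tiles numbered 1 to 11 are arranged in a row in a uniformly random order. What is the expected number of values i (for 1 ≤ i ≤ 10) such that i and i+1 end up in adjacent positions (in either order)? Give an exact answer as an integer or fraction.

For each i ∈ {1,…,10}, let Xᵢ = 1 if i and i+1 are adjacent. P(Xᵢ=1) = 2·(11−1)!/11! = 2/11.
By linearity, E[ΣXᵢ] = (10)·(2/11) = 20/11.

20/11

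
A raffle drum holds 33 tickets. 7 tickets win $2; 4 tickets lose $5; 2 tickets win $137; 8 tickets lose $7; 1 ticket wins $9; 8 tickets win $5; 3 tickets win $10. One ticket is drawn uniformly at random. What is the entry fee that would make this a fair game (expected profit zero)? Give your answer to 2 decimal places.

E[payout] = (7/33)·2 + (4/33)·(-5) + (2/33)·137 + (8/33)·(-7) + (1/33)·9 + (8/33)·5 + (3/33)·10 = 97/11
Fair fee = E[payout] = 97/11 ≈ $8.82

$8.82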